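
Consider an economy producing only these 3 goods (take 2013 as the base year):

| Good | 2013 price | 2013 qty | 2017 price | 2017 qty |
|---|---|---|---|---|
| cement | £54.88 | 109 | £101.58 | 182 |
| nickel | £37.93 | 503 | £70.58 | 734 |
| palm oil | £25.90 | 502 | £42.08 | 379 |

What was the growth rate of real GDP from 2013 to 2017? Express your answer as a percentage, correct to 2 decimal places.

Real GDP 2013 = Nominal GDP 2013 = 54.88·109 + 37.93·503 + 25.90·502 = 38062.51.
Real GDP 2017 (at 2013 prices) = 54.88·182 + 37.93·734 + 25.90·379 = 47644.88.
Real growth = 47644.88/38062.51 − 1 = 0.2518.

25.18%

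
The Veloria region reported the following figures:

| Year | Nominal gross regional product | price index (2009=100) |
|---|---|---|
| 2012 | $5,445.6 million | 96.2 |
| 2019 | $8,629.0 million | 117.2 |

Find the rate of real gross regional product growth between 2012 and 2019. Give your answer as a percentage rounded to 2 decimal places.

Real gross regional product 2012 = 5445.6 / 0.962 = 5660.71.
Real gross regional product 2019 = 8629.0 / 1.172 = 7362.63.
Real growth = 7362.63 / 5660.71 − 1 = 0.3007.

30.07%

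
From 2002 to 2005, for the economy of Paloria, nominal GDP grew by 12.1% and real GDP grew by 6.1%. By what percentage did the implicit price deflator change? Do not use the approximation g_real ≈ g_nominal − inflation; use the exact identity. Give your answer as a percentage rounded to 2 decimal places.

5.66%

(1 + g_nom) = (1 + g_real)(1 + π), so π = 1.1210 / 1.0610 − 1 = 0.05655.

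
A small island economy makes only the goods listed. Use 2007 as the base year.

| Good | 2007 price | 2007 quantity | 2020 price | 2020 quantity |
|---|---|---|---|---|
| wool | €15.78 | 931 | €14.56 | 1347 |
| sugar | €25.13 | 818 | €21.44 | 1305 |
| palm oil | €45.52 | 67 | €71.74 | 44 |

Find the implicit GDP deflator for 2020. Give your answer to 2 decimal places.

Nominal GDP 2020 = 14.56·1347 + 21.44·1305 + 71.74·44 = 50748.08.
Real GDP 2020 (at 2007 prices) = 15.78·1347 + 25.13·1305 + 45.52·44 = 56053.19.
Deflator = Nominal/Real × 100 = 50748.08/56053.19 × 100 = 90.536.

90.54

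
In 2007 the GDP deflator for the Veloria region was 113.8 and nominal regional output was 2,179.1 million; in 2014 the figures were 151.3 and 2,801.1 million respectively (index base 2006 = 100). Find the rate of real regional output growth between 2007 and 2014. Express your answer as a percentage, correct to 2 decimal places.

Real regional output 2007 = 2179.1 / 1.138 = 1914.85.
Real regional output 2014 = 2801.1 / 1.513 = 1851.35.
Real growth = 1851.35 / 1914.85 − 1 = -0.0332.

-3.32%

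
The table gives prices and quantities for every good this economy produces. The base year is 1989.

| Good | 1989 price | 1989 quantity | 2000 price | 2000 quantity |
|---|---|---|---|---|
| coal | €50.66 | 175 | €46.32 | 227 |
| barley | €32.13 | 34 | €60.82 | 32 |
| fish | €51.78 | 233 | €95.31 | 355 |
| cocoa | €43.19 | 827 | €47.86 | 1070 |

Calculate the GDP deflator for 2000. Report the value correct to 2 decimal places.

126.43

Nominal GDP 2000 = 46.32·227 + 60.82·32 + 95.31·355 + 47.86·1070 = 97506.13.
Real GDP 2000 (at 1989 prices) = 50.66·227 + 32.13·32 + 51.78·355 + 43.19·1070 = 77123.18.
Deflator = Nominal/Real × 100 = 97506.13/77123.18 × 100 = 126.429.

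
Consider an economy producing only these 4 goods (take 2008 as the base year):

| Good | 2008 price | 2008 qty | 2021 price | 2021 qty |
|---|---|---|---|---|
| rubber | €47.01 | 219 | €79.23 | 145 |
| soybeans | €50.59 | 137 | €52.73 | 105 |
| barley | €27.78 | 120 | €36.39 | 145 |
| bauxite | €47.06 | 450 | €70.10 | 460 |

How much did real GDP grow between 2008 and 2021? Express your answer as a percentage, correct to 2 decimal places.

-9.42%

Real GDP 2008 = Nominal GDP 2008 = 47.01·219 + 50.59·137 + 27.78·120 + 47.06·450 = 41736.62.
Real GDP 2021 (at 2008 prices) = 47.01·145 + 50.59·105 + 27.78·145 + 47.06·460 = 37804.10.
Real growth = 37804.10/41736.62 − 1 = -0.0942.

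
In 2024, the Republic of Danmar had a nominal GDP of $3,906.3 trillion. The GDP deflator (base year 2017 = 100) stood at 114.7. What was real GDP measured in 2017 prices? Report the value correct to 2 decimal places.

$3,405.67 trillion

Real GDP = Nominal / (GDP deflator/100) = 3906.3 / 1.147 = 3405.67.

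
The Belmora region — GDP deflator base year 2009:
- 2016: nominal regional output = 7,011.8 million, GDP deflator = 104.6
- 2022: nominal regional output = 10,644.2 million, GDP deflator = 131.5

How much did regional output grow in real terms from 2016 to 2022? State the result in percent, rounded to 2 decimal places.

20.75%

Deflate each year: 2016 → 7011.8/1.046 = 6703.44; 2022 → 10644.2/1.315 = 8094.45.
So real regional output changed by 8094.45/6703.44 − 1 = 0.2075, i.e. 20.75%.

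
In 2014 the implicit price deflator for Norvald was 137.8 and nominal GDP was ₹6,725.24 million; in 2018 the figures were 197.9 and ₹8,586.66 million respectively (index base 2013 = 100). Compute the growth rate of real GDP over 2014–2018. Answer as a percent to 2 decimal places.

-11.10%

Real GDP 2014 = 6725.24 / 1.378 = 4880.44.
Real GDP 2018 = 8586.66 / 1.979 = 4338.89.
Real growth = 4338.89 / 4880.44 − 1 = -0.1110.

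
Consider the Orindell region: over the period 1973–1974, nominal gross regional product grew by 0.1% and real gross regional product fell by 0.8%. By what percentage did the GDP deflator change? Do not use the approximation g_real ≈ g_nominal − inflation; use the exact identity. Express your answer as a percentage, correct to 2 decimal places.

(1 + g_nom) = (1 + g_real)(1 + π), so π = 1.0010 / 0.9920 − 1 = 0.00907.

0.91%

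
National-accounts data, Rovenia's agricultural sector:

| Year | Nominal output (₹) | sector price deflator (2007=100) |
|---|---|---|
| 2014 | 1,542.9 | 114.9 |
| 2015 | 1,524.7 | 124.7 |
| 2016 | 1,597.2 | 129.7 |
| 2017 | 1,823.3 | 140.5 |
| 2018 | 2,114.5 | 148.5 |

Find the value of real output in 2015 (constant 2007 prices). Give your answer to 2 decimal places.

₹1,222.69

Real output 2015 = 1524.7 / 1.247 = 1222.69.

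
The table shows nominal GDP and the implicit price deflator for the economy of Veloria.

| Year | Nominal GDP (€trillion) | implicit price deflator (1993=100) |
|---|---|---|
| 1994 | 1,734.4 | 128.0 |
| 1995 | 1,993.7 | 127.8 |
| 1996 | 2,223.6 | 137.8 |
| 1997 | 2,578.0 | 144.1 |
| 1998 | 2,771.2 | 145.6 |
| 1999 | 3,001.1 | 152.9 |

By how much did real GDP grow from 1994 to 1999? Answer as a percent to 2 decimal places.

44.86%

Real GDP 1994 = 1734.4/1.280 = 1355.00.
Real GDP 1999 = 3001.1/1.529 = 1962.79.
Change = 1962.79/1355.00 − 1 = 0.4486.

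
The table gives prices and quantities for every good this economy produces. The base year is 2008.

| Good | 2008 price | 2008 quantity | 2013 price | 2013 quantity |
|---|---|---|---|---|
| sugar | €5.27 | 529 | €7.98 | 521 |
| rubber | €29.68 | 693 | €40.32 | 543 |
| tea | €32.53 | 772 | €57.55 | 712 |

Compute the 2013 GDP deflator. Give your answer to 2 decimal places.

Nominal GDP 2013 = 7.98·521 + 40.32·543 + 57.55·712 = 67026.94.
Real GDP 2013 (at 2008 prices) = 5.27·521 + 29.68·543 + 32.53·712 = 42023.27.
Deflator = Nominal/Real × 100 = 67026.94/42023.27 × 100 = 159.500.

159.50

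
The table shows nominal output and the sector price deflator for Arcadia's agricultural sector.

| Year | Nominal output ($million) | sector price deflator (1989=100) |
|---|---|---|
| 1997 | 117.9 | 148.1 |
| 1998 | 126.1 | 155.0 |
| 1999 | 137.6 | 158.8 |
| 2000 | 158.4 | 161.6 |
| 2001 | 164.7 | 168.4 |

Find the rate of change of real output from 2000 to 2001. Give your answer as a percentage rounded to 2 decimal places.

-0.22%

Real output 2000 = 158.4/1.616 = 98.02.
Real output 2001 = 164.7/1.684 = 97.80.
Change = 97.80/98.02 − 1 = -0.0022.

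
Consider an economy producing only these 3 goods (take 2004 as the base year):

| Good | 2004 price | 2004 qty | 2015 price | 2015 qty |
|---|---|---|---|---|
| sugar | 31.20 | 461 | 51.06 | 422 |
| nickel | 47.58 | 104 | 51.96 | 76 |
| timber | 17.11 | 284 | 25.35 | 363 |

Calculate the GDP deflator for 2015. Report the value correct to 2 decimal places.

150.91

Nominal GDP 2015 = 51.06·422 + 51.96·76 + 25.35·363 = 34698.33.
Real GDP 2015 (at 2004 prices) = 31.20·422 + 47.58·76 + 17.11·363 = 22993.41.
Deflator = Nominal/Real × 100 = 34698.33/22993.41 × 100 = 150.906.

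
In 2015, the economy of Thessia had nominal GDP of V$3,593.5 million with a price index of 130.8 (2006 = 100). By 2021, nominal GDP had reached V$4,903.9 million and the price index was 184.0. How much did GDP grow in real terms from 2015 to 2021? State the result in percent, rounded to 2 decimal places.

Deflate each year: 2015 → 3593.5/1.308 = 2747.32; 2021 → 4903.9/1.840 = 2665.16.
So real GDP changed by 2665.16/2747.32 − 1 = -0.0299, i.e. -2.99%.

-2.99%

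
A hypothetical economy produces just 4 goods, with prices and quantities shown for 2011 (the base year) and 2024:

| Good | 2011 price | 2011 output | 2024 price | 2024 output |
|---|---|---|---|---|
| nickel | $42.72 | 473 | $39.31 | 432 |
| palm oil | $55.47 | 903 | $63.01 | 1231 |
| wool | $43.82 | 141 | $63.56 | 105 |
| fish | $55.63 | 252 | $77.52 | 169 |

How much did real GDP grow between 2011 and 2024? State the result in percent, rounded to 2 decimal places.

Real GDP 2011 = Nominal GDP 2011 = 42.72·473 + 55.47·903 + 43.82·141 + 55.63·252 = 90493.35.
Real GDP 2024 (at 2011 prices) = 42.72·432 + 55.47·1231 + 43.82·105 + 55.63·169 = 100741.18.
Real growth = 100741.18/90493.35 − 1 = 0.1132.

11.32%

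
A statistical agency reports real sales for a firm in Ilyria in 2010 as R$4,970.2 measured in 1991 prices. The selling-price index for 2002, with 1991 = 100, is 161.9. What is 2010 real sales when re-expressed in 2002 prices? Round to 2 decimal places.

R$8,046.75

Real sales in 2002 prices = Real sales in 1991 prices × (P_2002/P_1991) = 4970.2 × 1.619 = 8046.75.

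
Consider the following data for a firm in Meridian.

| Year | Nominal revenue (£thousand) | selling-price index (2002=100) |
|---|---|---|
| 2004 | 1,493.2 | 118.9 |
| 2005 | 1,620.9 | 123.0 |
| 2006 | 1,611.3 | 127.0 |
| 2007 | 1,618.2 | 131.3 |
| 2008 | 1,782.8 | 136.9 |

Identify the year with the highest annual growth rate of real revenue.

2005: real = 1620.9/1.230 = 1317.80; growth vs 2004 (1255.85) = 4.93%.
2006: real = 1611.3/1.270 = 1268.74; growth vs 2005 (1317.80) = -3.72%.
2007: real = 1618.2/1.313 = 1232.44; growth vs 2006 (1268.74) = -2.86%.
2008: real = 1782.8/1.369 = 1302.26; growth vs 2007 (1232.44) = 5.67%.

2008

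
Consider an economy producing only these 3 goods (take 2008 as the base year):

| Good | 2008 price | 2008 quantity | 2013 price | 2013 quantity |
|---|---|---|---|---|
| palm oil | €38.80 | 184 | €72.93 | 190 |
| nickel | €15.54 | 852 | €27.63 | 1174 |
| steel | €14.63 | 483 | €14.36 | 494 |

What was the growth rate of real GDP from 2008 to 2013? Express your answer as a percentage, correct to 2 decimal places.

19.67%

Real GDP 2008 = Nominal GDP 2008 = 38.80·184 + 15.54·852 + 14.63·483 = 27445.57.
Real GDP 2013 (at 2008 prices) = 38.80·190 + 15.54·1174 + 14.63·494 = 32843.18.
Real growth = 32843.18/27445.57 − 1 = 0.1967.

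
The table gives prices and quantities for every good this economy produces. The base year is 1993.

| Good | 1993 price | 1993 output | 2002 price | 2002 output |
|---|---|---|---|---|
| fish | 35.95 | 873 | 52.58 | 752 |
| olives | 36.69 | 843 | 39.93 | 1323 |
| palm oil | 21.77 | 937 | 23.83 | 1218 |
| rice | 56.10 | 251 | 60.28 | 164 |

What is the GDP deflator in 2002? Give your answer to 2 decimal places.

Nominal GDP 2002 = 52.58·752 + 39.93·1323 + 23.83·1218 + 60.28·164 = 131278.41.
Real GDP 2002 (at 1993 prices) = 35.95·752 + 36.69·1323 + 21.77·1218 + 56.10·164 = 111291.53.
Deflator = Nominal/Real × 100 = 131278.41/111291.53 × 100 = 117.959.

117.96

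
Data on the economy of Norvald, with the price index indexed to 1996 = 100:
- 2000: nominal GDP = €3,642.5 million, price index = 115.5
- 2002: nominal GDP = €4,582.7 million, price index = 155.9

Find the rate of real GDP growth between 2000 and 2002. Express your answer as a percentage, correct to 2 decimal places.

-6.79%

Real GDP 2000 = 3642.5 / 1.155 = 3153.68.
Real GDP 2002 = 4582.7 / 1.559 = 2939.51.
Real growth = 2939.51 / 3153.68 − 1 = -0.0679.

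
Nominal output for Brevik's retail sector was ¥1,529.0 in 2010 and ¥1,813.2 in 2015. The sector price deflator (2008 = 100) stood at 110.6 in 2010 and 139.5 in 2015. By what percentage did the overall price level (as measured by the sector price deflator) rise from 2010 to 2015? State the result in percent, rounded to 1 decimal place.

26.1%

Price-level change = 139.5 / 110.6 − 1 = 0.2613.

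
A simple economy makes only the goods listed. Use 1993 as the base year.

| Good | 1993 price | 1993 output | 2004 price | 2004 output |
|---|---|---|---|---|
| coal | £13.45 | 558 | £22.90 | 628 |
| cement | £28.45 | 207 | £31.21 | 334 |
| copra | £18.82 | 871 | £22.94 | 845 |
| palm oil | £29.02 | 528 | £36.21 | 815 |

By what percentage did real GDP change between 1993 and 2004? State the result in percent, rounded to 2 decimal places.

Real GDP 1993 = Nominal GDP 1993 = 13.45·558 + 28.45·207 + 18.82·871 + 29.02·528 = 45109.03.
Real GDP 2004 (at 1993 prices) = 13.45·628 + 28.45·334 + 18.82·845 + 29.02·815 = 57503.10.
Real growth = 57503.10/45109.03 − 1 = 0.2748.

27.48%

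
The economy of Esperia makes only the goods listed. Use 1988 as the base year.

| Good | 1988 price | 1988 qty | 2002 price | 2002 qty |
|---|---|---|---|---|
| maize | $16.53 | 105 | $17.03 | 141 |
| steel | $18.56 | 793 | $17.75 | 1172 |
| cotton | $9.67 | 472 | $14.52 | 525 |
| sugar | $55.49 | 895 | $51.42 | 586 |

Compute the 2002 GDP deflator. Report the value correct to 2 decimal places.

Nominal GDP 2002 = 17.03·141 + 17.75·1172 + 14.52·525 + 51.42·586 = 60959.35.
Real GDP 2002 (at 1988 prices) = 16.53·141 + 18.56·1172 + 9.67·525 + 55.49·586 = 61676.94.
Deflator = Nominal/Real × 100 = 60959.35/61676.94 × 100 = 98.837.

98.84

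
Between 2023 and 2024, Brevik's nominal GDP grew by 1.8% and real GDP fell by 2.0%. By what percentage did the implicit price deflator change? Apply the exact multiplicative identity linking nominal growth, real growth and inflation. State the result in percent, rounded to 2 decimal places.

3.88%

(1 + g_nom) = (1 + g_real)(1 + π), so π = 1.0180 / 0.9800 − 1 = 0.03878.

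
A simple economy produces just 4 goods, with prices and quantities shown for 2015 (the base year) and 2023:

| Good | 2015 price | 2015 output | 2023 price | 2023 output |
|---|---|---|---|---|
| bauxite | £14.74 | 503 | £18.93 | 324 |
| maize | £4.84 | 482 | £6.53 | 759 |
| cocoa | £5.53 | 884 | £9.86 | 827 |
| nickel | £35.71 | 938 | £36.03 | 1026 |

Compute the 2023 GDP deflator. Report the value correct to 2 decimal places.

Nominal GDP 2023 = 18.93·324 + 6.53·759 + 9.86·827 + 36.03·1026 = 56210.59.
Real GDP 2023 (at 2015 prices) = 14.74·324 + 4.84·759 + 5.53·827 + 35.71·1026 = 49661.09.
Deflator = Nominal/Real × 100 = 56210.59/49661.09 × 100 = 113.188.

113.19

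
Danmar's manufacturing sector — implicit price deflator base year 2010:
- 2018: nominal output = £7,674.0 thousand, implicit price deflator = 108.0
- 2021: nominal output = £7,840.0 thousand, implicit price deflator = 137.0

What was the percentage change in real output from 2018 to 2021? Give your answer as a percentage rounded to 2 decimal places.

Deflate each year: 2018 → 7674.0/1.080 = 7105.56; 2021 → 7840.0/1.370 = 5722.63.
So real output changed by 5722.63/7105.56 − 1 = -0.1946, i.e. -19.46%.

-19.46%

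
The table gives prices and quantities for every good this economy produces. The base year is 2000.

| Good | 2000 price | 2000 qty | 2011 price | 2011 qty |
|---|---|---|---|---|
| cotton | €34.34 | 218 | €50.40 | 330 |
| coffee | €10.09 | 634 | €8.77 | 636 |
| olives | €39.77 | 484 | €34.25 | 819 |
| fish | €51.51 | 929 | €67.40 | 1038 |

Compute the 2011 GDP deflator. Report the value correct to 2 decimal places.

115.83

Nominal GDP 2011 = 50.40·330 + 8.77·636 + 34.25·819 + 67.40·1038 = 120221.67.
Real GDP 2011 (at 2000 prices) = 34.34·330 + 10.09·636 + 39.77·819 + 51.51·1038 = 103788.45.
Deflator = Nominal/Real × 100 = 120221.67/103788.45 × 100 = 115.833.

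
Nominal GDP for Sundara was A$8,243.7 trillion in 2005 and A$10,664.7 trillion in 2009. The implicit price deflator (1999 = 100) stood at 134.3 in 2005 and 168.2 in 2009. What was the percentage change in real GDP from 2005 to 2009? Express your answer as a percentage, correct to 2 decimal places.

Real GDP 2005 = 8243.7 / 1.343 = 6138.27.
Real GDP 2009 = 10664.7 / 1.682 = 6340.49.
Real growth = 6340.49 / 6138.27 − 1 = 0.0329.

3.29%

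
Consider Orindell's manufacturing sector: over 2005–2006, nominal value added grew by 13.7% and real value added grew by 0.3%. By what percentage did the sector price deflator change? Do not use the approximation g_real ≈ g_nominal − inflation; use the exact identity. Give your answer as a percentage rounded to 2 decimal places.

13.36%

(1 + g_nom) = (1 + g_real)(1 + π), so π = 1.1370 / 1.0030 − 1 = 0.13360.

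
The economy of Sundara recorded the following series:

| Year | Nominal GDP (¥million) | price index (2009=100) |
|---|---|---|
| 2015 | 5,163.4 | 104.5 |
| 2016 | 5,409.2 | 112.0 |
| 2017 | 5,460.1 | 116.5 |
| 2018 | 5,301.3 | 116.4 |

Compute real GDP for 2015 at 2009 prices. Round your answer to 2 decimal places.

Real GDP 2015 = 5163.4 / 1.045 = 4941.05.

¥4,941.05 million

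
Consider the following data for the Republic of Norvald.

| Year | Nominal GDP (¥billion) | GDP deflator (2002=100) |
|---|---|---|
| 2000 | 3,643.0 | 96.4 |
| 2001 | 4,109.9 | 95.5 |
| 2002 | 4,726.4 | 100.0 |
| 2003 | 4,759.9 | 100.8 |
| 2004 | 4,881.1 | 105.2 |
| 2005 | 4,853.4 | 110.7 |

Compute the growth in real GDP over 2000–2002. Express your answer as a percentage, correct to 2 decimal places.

Real GDP 2000 = 3643.0/0.964 = 3779.05.
Real GDP 2002 = 4726.4/1.000 = 4726.40.
Change = 4726.40/3779.05 − 1 = 0.2507.

25.07%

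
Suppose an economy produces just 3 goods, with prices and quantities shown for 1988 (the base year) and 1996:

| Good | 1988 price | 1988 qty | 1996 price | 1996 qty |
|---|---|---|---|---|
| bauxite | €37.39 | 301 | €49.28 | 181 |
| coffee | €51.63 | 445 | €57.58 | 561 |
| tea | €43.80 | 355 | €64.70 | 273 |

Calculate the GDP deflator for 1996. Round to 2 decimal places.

Nominal GDP 1996 = 49.28·181 + 57.58·561 + 64.70·273 = 58885.16.
Real GDP 1996 (at 1988 prices) = 37.39·181 + 51.63·561 + 43.80·273 = 47689.42.
Deflator = Nominal/Real × 100 = 58885.16/47689.42 × 100 = 123.476.

123.48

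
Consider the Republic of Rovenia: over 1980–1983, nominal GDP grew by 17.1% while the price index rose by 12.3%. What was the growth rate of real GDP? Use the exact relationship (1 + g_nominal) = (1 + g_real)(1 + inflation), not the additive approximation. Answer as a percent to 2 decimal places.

4.27%

(1 + g_nom) = (1 + g_real)(1 + π), so g_real = 1.1710 / 1.1230 − 1 = 0.04274.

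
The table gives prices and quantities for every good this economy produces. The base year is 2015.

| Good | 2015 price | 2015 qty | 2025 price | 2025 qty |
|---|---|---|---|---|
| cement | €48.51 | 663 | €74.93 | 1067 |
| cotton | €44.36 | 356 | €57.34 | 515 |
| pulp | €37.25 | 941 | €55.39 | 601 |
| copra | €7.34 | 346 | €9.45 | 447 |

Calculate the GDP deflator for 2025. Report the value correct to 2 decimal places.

Nominal GDP 2025 = 74.93·1067 + 57.34·515 + 55.39·601 + 9.45·447 = 146993.95.
Real GDP 2025 (at 2015 prices) = 48.51·1067 + 44.36·515 + 37.25·601 + 7.34·447 = 100273.80.
Deflator = Nominal/Real × 100 = 146993.95/100273.80 × 100 = 146.593.

146.59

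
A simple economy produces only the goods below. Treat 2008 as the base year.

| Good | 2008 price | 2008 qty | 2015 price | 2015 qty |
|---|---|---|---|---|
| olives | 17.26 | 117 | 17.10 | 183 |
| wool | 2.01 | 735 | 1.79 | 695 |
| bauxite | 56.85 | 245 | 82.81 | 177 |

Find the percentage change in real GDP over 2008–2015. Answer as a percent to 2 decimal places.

-16.11%

Real GDP 2008 = Nominal GDP 2008 = 17.26·117 + 2.01·735 + 56.85·245 = 17425.02.
Real GDP 2015 (at 2008 prices) = 17.26·183 + 2.01·695 + 56.85·177 = 14617.98.
Real growth = 14617.98/17425.02 − 1 = -0.1611.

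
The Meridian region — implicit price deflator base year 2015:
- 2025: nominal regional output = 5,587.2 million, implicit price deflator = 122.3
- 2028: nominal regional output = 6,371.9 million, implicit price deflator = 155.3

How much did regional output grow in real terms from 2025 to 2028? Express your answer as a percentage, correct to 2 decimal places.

-10.19%

Real regional output 2025 = 5587.2 / 1.223 = 4568.44.
Real regional output 2028 = 6371.9 / 1.553 = 4102.96.
Real growth = 4102.96 / 4568.44 − 1 = -0.1019.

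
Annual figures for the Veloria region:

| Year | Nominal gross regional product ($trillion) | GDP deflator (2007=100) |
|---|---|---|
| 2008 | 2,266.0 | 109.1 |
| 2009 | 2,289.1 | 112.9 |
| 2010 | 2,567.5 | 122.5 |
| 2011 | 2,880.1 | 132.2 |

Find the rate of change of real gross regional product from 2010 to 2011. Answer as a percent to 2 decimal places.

Real gross regional product 2010 = 2567.5/1.225 = 2095.92.
Real gross regional product 2011 = 2880.1/1.322 = 2178.59.
Change = 2178.59/2095.92 − 1 = 0.0394.

3.94%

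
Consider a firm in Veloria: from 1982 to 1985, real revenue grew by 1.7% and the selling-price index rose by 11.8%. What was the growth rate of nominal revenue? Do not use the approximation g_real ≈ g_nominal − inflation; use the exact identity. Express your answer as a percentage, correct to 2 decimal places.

13.70%

(1 + g_nom) = (1 + g_real)(1 + π) = 1.0170 × 1.1180 = 1.13701.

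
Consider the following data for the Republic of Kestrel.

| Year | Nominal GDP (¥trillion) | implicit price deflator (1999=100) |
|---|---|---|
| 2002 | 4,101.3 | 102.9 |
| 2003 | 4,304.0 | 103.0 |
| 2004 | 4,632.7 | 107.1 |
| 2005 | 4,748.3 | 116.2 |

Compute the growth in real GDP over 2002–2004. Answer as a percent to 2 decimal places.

8.53%

Real GDP 2002 = 4101.3/1.029 = 3985.71.
Real GDP 2004 = 4632.7/1.071 = 4325.58.
Change = 4325.58/3985.71 − 1 = 0.0853.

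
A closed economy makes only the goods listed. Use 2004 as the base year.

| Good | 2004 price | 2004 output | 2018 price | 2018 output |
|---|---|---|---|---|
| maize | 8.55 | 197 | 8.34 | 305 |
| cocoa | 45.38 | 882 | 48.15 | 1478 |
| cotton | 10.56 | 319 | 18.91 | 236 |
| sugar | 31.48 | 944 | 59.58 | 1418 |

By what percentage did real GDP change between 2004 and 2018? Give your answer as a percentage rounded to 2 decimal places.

56.17%

Real GDP 2004 = Nominal GDP 2004 = 8.55·197 + 45.38·882 + 10.56·319 + 31.48·944 = 74795.27.
Real GDP 2018 (at 2004 prices) = 8.55·305 + 45.38·1478 + 10.56·236 + 31.48·1418 = 116810.19.
Real growth = 116810.19/74795.27 − 1 = 0.5617.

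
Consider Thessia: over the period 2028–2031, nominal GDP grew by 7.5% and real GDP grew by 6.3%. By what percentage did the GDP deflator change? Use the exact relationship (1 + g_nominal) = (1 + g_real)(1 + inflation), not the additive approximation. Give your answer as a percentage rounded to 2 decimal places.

1.13%

(1 + g_nom) = (1 + g_real)(1 + π), so π = 1.0750 / 1.0630 − 1 = 0.01129.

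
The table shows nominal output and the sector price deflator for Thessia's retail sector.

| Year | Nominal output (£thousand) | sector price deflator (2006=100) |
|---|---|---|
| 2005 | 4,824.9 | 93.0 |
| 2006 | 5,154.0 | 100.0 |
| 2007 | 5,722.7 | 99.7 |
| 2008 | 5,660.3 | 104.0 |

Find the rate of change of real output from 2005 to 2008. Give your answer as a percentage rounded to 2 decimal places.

4.91%

Real output 2005 = 4824.9/0.930 = 5188.06.
Real output 2008 = 5660.3/1.040 = 5442.60.
Change = 5442.60/5188.06 − 1 = 0.0491.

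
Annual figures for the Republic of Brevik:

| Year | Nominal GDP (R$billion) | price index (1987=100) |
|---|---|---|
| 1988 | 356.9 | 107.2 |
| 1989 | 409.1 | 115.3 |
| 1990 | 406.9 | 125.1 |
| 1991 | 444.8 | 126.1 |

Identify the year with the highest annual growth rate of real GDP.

1989: real = 409.1/1.153 = 354.81; growth vs 1988 (332.93) = 6.57%.
1990: real = 406.9/1.251 = 325.26; growth vs 1989 (354.81) = -8.33%.
1991: real = 444.8/1.261 = 352.74; growth vs 1990 (325.26) = 8.45%.

1991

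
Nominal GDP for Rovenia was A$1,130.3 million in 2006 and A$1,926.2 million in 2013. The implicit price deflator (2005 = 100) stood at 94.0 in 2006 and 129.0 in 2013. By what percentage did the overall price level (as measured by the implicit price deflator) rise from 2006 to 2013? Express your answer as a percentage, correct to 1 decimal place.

Price-level change = 129.0 / 94.0 − 1 = 0.3723.

37.2%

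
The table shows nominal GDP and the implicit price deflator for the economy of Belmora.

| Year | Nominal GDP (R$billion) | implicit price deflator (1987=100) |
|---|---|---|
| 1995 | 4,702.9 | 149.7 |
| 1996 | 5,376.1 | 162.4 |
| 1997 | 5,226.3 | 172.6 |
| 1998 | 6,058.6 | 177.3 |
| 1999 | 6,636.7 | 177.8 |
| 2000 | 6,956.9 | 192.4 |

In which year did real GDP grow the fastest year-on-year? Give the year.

1998

1996: real = 5376.1/1.624 = 3310.41; growth vs 1995 (3141.55) = 5.38%.
1997: real = 5226.3/1.726 = 3027.98; growth vs 1996 (3310.41) = -8.53%.
1998: real = 6058.6/1.773 = 3417.15; growth vs 1997 (3027.98) = 12.85%.
1999: real = 6636.7/1.778 = 3732.68; growth vs 1998 (3417.15) = 9.23%.
2000: real = 6956.9/1.924 = 3615.85; growth vs 1999 (3732.68) = -3.13%.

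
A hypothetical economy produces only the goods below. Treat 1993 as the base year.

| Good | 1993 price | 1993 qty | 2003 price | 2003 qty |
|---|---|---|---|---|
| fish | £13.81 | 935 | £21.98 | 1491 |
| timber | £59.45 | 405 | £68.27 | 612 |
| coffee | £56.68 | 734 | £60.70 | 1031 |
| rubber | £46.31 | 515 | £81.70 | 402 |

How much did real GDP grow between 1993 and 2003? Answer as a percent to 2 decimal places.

Real GDP 1993 = Nominal GDP 1993 = 13.81·935 + 59.45·405 + 56.68·734 + 46.31·515 = 102442.37.
Real GDP 2003 (at 1993 prices) = 13.81·1491 + 59.45·612 + 56.68·1031 + 46.31·402 = 134027.81.
Real growth = 134027.81/102442.37 − 1 = 0.3083.

30.83%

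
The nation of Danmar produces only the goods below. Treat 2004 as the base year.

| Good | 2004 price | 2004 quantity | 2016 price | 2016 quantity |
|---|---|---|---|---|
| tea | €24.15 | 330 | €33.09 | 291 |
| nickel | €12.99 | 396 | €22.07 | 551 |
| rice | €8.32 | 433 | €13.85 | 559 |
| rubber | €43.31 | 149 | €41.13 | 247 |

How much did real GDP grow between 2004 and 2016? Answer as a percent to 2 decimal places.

27.47%

Real GDP 2004 = Nominal GDP 2004 = 24.15·330 + 12.99·396 + 8.32·433 + 43.31·149 = 23169.29.
Real GDP 2016 (at 2004 prices) = 24.15·291 + 12.99·551 + 8.32·559 + 43.31·247 = 29533.59.
Real growth = 29533.59/23169.29 − 1 = 0.2747.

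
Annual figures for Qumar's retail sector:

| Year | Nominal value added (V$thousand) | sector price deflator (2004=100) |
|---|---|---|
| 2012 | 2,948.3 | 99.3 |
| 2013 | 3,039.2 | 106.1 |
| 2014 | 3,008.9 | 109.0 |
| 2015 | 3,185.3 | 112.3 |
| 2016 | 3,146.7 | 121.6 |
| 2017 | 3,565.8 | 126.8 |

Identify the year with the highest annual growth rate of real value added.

2017

2013: real = 3039.2/1.061 = 2864.47; growth vs 2012 (2969.08) = -3.52%.
2014: real = 3008.9/1.090 = 2760.46; growth vs 2013 (2864.47) = -3.63%.
2015: real = 3185.3/1.123 = 2836.42; growth vs 2014 (2760.46) = 2.75%.
2016: real = 3146.7/1.216 = 2587.75; growth vs 2015 (2836.42) = -8.77%.
2017: real = 3565.8/1.268 = 2812.15; growth vs 2016 (2587.75) = 8.67%.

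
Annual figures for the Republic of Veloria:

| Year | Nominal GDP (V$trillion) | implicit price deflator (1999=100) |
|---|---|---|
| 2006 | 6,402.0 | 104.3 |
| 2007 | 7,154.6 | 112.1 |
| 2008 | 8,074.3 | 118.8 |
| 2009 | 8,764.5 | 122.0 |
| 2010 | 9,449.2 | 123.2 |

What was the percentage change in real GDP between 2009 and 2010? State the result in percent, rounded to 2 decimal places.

Real GDP 2009 = 8764.5/1.220 = 7184.02.
Real GDP 2010 = 9449.2/1.232 = 7669.81.
Change = 7669.81/7184.02 − 1 = 0.0676.

6.76%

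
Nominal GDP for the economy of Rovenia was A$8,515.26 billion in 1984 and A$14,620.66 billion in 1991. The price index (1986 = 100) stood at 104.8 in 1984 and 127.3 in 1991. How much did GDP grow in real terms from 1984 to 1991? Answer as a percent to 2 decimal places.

41.35%

Deflate each year: 1984 → 8515.26/1.048 = 8125.25; 1991 → 14620.66/1.273 = 11485.20.
So real GDP changed by 11485.20/8125.25 − 1 = 0.4135, i.e. 41.35%.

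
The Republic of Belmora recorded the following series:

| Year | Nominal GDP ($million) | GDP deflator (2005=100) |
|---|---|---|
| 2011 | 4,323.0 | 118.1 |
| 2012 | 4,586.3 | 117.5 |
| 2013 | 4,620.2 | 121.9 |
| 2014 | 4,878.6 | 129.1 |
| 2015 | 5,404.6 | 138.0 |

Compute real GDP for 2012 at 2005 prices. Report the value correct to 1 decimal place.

$3,903.2 million

Real GDP 2012 = 4586.3 / 1.175 = 3903.23.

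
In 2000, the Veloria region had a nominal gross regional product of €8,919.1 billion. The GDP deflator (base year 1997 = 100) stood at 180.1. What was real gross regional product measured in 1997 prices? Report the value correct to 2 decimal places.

€4,952.30 billion

Real gross regional product = Nominal / (GDP deflator/100) = 8919.1 / 1.801 = 4952.30.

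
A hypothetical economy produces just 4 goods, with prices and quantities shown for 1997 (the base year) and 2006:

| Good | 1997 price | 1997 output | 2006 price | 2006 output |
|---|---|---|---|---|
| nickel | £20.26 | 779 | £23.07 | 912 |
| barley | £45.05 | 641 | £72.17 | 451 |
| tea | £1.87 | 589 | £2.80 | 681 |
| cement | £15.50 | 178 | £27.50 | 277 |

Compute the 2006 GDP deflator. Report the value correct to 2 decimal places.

Nominal GDP 2006 = 23.07·912 + 72.17·451 + 2.80·681 + 27.50·277 = 63112.81.
Real GDP 2006 (at 1997 prices) = 20.26·912 + 45.05·451 + 1.87·681 + 15.50·277 = 44361.64.
Deflator = Nominal/Real × 100 = 63112.81/44361.64 × 100 = 142.269.

142.27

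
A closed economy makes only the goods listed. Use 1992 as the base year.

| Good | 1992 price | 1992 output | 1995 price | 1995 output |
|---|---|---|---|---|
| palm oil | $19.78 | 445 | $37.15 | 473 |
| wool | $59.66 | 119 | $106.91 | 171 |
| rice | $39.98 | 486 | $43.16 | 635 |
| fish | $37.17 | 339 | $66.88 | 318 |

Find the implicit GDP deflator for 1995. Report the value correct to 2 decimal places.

148.91

Nominal GDP 1995 = 37.15·473 + 106.91·171 + 43.16·635 + 66.88·318 = 84528.00.
Real GDP 1995 (at 1992 prices) = 19.78·473 + 59.66·171 + 39.98·635 + 37.17·318 = 56765.16.
Deflator = Nominal/Real × 100 = 84528.00/56765.16 × 100 = 148.908.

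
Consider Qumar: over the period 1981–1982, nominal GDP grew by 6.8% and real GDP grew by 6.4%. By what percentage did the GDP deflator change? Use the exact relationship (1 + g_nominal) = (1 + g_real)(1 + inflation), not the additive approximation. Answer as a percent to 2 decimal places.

0.38%

(1 + g_nom) = (1 + g_real)(1 + π), so π = 1.0680 / 1.0640 − 1 = 0.00376.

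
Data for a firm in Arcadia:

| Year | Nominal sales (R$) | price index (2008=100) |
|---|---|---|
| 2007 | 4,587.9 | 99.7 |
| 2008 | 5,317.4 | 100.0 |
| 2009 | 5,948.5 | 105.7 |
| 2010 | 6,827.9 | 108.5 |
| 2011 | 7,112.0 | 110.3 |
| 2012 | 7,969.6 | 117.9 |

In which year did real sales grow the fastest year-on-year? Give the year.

2008: real = 5317.4/1.000 = 5317.40; growth vs 2007 (4601.71) = 15.55%.
2009: real = 5948.5/1.057 = 5627.72; growth vs 2008 (5317.40) = 5.84%.
2010: real = 6827.9/1.085 = 6293.00; growth vs 2009 (5627.72) = 11.82%.
2011: real = 7112.0/1.103 = 6447.87; growth vs 2010 (6293.00) = 2.46%.
2012: real = 7969.6/1.179 = 6759.63; growth vs 2011 (6447.87) = 4.84%.

2008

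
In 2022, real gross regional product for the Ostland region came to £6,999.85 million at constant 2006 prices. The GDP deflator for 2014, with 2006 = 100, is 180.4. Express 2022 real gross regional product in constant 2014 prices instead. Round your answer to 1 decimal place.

£12,627.7 million

Real gross regional product in 2014 prices = Real gross regional product in 2006 prices × (P_2014/P_2006) = 6999.85 × 1.804 = 12627.73.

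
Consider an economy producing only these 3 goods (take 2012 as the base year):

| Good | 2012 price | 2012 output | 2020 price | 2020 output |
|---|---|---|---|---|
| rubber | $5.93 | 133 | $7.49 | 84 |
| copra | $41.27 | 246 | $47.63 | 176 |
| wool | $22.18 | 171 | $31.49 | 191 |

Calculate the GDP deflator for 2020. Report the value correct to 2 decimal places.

Nominal GDP 2020 = 7.49·84 + 47.63·176 + 31.49·191 = 15026.63.
Real GDP 2020 (at 2012 prices) = 5.93·84 + 41.27·176 + 22.18·191 = 11998.02.
Deflator = Nominal/Real × 100 = 15026.63/11998.02 × 100 = 125.243.

125.24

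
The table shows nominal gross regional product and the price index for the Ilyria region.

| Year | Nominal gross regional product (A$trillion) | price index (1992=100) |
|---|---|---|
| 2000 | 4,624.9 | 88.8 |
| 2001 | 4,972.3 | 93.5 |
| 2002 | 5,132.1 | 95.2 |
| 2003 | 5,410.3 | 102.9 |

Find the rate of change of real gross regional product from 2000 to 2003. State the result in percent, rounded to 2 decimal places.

0.95%

Real gross regional product 2000 = 4624.9/0.888 = 5208.22.
Real gross regional product 2003 = 5410.3/1.029 = 5257.82.
Change = 5257.82/5208.22 − 1 = 0.0095.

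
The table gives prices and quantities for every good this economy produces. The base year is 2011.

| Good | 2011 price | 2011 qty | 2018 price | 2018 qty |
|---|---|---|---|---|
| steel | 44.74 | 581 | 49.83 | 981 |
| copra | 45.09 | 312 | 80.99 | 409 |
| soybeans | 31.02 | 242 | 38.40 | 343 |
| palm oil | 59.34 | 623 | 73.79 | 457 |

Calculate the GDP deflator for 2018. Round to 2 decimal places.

128.79

Nominal GDP 2018 = 49.83·981 + 80.99·409 + 38.40·343 + 73.79·457 = 128901.37.
Real GDP 2018 (at 2011 prices) = 44.74·981 + 45.09·409 + 31.02·343 + 59.34·457 = 100089.99.
Deflator = Nominal/Real × 100 = 128901.37/100089.99 × 100 = 128.785.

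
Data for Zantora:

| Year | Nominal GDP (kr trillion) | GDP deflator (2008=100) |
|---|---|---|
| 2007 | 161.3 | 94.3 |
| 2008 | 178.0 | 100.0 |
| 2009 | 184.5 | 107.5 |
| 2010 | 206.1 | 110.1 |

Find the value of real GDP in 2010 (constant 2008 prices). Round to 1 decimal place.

kr 187.2 trillion

Real GDP 2010 = 206.1 / 1.101 = 187.19.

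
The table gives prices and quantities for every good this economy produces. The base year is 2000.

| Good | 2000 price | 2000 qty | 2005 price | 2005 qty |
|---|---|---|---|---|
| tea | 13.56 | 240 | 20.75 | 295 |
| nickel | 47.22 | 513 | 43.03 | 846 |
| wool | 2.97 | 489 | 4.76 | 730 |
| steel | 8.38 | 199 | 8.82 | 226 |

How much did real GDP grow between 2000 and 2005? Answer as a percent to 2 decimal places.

Real GDP 2000 = Nominal GDP 2000 = 13.56·240 + 47.22·513 + 2.97·489 + 8.38·199 = 30598.21.
Real GDP 2005 (at 2000 prices) = 13.56·295 + 47.22·846 + 2.97·730 + 8.38·226 = 48010.30.
Real growth = 48010.30/30598.21 − 1 = 0.5691.

56.91%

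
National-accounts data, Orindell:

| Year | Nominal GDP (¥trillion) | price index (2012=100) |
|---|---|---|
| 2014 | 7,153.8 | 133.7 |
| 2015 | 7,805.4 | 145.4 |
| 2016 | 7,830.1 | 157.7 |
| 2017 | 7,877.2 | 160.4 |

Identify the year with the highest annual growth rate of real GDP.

2015

2015: real = 7805.4/1.454 = 5368.23; growth vs 2014 (5350.64) = 0.33%.
2016: real = 7830.1/1.577 = 4965.19; growth vs 2015 (5368.23) = -7.51%.
2017: real = 7877.2/1.604 = 4910.97; growth vs 2016 (4965.19) = -1.09%.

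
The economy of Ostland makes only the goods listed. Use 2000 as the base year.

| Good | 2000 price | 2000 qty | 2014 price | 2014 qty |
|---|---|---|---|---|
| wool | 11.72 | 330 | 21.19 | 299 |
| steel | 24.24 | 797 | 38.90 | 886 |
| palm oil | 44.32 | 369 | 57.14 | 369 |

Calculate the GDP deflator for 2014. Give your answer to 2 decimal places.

149.72

Nominal GDP 2014 = 21.19·299 + 38.90·886 + 57.14·369 = 61885.87.
Real GDP 2014 (at 2000 prices) = 11.72·299 + 24.24·886 + 44.32·369 = 41335.00.
Deflator = Nominal/Real × 100 = 61885.87/41335.00 × 100 = 149.718.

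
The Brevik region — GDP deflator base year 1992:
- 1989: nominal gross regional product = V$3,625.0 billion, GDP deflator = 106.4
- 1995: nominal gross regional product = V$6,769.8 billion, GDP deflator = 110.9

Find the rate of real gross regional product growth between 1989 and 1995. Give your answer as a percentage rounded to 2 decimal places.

Real gross regional product 1989 = 3625.0 / 1.064 = 3406.95.
Real gross regional product 1995 = 6769.8 / 1.109 = 6104.42.
Real growth = 6104.42 / 3406.95 − 1 = 0.7918.

79.18%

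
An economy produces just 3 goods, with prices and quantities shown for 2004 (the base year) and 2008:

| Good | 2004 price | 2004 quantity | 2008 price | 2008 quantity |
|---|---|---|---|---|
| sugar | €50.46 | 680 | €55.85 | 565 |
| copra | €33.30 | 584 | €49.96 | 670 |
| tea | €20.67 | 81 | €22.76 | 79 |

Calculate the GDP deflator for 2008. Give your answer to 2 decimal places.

Nominal GDP 2008 = 55.85·565 + 49.96·670 + 22.76·79 = 66826.49.
Real GDP 2008 (at 2004 prices) = 50.46·565 + 33.30·670 + 20.67·79 = 52453.83.
Deflator = Nominal/Real × 100 = 66826.49/52453.83 × 100 = 127.401.

127.40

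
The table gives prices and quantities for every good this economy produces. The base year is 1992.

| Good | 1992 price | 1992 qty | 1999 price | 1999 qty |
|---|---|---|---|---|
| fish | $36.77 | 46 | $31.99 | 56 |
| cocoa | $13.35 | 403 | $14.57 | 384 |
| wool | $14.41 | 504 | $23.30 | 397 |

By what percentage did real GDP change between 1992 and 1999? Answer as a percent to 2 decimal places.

Real GDP 1992 = Nominal GDP 1992 = 36.77·46 + 13.35·403 + 14.41·504 = 14334.11.
Real GDP 1999 (at 1992 prices) = 36.77·56 + 13.35·384 + 14.41·397 = 12906.29.
Real growth = 12906.29/14334.11 − 1 = -0.0996.

-9.96%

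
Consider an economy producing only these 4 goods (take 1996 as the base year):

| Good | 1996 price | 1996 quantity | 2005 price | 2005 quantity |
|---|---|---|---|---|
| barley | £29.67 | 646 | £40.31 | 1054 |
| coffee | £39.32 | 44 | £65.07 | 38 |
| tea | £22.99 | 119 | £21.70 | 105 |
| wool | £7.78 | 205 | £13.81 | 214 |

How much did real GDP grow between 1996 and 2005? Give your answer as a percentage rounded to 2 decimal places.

46.05%

Real GDP 1996 = Nominal GDP 1996 = 29.67·646 + 39.32·44 + 22.99·119 + 7.78·205 = 25227.61.
Real GDP 2005 (at 1996 prices) = 29.67·1054 + 39.32·38 + 22.99·105 + 7.78·214 = 36845.21.
Real growth = 36845.21/25227.61 − 1 = 0.4605.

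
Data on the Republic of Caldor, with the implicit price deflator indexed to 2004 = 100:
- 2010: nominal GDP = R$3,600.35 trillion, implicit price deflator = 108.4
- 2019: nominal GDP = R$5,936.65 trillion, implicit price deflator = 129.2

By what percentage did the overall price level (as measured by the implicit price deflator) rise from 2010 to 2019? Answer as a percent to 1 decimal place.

19.2%

Price-level change = 129.2 / 108.4 − 1 = 0.1919.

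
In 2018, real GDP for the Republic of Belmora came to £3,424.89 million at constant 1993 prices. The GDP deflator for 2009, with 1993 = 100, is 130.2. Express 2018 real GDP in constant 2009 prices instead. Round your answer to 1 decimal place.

£4,459.2 million

Real GDP in 2009 prices = Real GDP in 1993 prices × (P_2009/P_1993) = 3424.89 × 1.302 = 4459.21.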